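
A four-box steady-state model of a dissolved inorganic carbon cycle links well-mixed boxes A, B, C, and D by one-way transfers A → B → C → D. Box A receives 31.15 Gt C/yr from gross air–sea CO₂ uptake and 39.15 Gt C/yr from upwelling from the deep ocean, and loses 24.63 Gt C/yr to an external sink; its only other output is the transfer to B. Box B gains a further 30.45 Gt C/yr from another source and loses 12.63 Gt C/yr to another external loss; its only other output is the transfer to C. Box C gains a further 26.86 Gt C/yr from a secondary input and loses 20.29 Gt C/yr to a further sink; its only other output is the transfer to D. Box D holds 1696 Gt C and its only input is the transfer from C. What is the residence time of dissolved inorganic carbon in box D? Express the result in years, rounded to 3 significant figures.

24.2 yr

Box A: F(A→B) = (31.15 + 39.15) − 24.63 = 45.670 Gt C/yr.
Box B: F(B→C) = (45.670 + 30.45) − 12.63 = 63.490 Gt C/yr.
Box C: F(C→D) = (63.490 + 26.86) − 20.29 = 70.060 Gt C/yr.
Box D throughput = its input = 70.060 Gt C/yr; τ = 1696 / 70.060 = 24.21 yr.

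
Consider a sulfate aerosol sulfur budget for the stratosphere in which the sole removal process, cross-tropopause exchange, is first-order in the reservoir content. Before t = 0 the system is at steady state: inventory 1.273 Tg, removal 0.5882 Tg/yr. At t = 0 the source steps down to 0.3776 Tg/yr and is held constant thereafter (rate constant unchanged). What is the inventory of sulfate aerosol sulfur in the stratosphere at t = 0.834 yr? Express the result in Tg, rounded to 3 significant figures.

1.13 Tg

The sink rate constant is k = F₀/M₀ = 0.5882/1.273 = 0.4621 yr⁻¹.
Solving dM/dt = F₁ − kM with M(0) = M₀ gives M(t) = F₁/k + (M₀ − F₁/k)·e^(−kt).
F₁/k = 0.3776/0.4621 = 0.81721 Tg; kt = 0.4621 × 0.834 = 0.3854, e^(−kt) = 0.6802.
M(0.834) = 0.81721 + (1.273 − 0.81721) × 0.6802 = 0.81721 + 0.3100 = 1.1272 Tg.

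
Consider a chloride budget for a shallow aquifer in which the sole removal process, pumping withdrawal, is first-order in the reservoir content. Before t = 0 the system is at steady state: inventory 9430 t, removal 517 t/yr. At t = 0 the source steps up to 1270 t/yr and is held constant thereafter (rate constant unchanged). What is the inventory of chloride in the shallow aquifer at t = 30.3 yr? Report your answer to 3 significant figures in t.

20600 t

The sink rate constant is k = F₀/M₀ = 517/9430 = 0.05483 yr⁻¹.
Solving dM/dt = F₁ − kM with M(0) = M₀ gives M(t) = F₁/k + (M₀ − F₁/k)·e^(−kt).
F₁/k = 1270/0.05483 = 23165 t; kt = 0.05483 × 30.3 = 1.661, e^(−kt) = 0.1899.
M(30.3) = 23165 + (9430 − 23165) × 0.1899 = 23165 − 2608 = 20556 t.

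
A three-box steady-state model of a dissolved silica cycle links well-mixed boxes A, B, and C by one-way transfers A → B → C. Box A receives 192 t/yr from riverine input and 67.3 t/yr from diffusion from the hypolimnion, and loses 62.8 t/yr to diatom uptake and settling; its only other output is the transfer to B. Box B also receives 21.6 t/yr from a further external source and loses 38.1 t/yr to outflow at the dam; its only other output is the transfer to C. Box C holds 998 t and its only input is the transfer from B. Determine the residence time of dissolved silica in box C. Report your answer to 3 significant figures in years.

Box A: F(A→B) = (192 + 67.3) − 62.8 = 196.50 t/yr.
Box B: F(B→C) = (196.50 + 21.6) − 38.1 = 180.00 t/yr.
Box C throughput = its input = 180.00 t/yr; τ = 998 / 180.00 = 5.544 yr.

5.54 yr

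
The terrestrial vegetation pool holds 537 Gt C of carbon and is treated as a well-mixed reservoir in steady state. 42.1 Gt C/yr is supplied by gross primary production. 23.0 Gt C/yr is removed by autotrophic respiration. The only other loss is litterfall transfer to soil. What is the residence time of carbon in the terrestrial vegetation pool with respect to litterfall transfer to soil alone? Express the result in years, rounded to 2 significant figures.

At steady state ΣF_in = ΣF_out.
ΣF_in = 42.100 Gt C/yr.
Litterfall transfer to soil flux = ΣF_in − (23.0) = 42.100 − 23.00 = 19.10 Gt C/yr.
τ = M / F = 537 / 19.10 = 28.12 yr.

28 yr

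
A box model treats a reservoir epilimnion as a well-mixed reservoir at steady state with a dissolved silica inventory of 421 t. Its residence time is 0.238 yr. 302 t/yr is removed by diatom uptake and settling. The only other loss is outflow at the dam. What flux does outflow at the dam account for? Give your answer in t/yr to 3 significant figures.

1470 t/yr

Total removal F = M/τ = 421 / 0.238 = 1769 t/yr.
Outflow at the dam = F − (302) = 1769 − 302.0 = 1467 t/yr.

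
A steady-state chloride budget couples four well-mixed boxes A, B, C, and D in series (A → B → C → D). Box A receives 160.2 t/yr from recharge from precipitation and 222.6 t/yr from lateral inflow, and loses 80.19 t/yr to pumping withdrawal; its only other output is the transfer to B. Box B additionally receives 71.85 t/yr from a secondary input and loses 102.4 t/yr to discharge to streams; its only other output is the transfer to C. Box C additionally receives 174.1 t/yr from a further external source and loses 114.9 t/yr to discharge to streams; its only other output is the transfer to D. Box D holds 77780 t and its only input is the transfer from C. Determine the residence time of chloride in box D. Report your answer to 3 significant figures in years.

Box A: F(A→B) = (160.2 + 222.6) − 80.19 = 302.61 t/yr.
Box B: F(B→C) = (302.61 + 71.85) − 102.4 = 272.06 t/yr.
Box C: F(C→D) = (272.06 + 174.1) − 114.9 = 331.26 t/yr.
Box D throughput = its input = 331.26 t/yr; τ = 77780 / 331.26 = 234.8 yr.

235 yr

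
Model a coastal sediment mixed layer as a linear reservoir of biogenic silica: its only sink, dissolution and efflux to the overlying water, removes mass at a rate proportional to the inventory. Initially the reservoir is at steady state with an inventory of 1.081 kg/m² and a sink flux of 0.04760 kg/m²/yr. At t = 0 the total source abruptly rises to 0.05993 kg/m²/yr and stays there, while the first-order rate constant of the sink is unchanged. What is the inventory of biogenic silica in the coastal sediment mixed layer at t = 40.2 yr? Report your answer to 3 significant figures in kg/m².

1.31 kg/m²

The sink rate constant is k = F₀/M₀ = 0.04760/1.081 = 0.04403 yr⁻¹.
Solving dM/dt = F₁ − kM with M(0) = M₀ gives M(t) = F₁/k + (M₀ − F₁/k)·e^(−kt).
F₁/k = 0.05993/0.04403 = 1.3610 kg/m²; kt = 0.04403 × 40.2 = 1.770, e^(−kt) = 0.1703.
M(40.2) = 1.3610 + (1.081 − 1.3610) × 0.1703 = 1.3610 − 0.04769 = 1.3133 kg/m².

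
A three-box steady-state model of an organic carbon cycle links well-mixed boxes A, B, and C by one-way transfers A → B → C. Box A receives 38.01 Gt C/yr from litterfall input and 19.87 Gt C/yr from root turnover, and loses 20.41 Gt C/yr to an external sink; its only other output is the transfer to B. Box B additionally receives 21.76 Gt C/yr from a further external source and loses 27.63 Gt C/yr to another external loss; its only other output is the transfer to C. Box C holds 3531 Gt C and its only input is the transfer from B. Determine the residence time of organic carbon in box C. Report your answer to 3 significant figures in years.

Box A: F(A→B) = (38.01 + 19.87) − 20.41 = 37.470 Gt C/yr.
Box B: F(B→C) = (37.470 + 21.76) − 27.63 = 31.600 Gt C/yr.
Box C throughput = its input = 31.600 Gt C/yr; τ = 3531 / 31.600 = 111.7 yr.

112 yr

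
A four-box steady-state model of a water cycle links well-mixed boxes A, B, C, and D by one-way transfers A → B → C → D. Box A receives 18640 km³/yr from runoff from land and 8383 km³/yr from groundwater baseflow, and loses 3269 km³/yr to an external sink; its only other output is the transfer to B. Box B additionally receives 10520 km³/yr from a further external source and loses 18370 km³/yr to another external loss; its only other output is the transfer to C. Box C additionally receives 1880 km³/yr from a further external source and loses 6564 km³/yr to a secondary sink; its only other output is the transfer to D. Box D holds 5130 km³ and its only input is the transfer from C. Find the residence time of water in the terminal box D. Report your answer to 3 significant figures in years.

0.457 yr

Box A: F(A→B) = (18640 + 8383) − 3269 = 23754 km³/yr.
Box B: F(B→C) = (23754 + 10520) − 18370 = 15904 km³/yr.
Box C: F(C→D) = (15904 + 1880) − 6564 = 11220 km³/yr.
Box D throughput = its input = 11220 km³/yr; τ = 5130 / 11220 = 0.4572 yr.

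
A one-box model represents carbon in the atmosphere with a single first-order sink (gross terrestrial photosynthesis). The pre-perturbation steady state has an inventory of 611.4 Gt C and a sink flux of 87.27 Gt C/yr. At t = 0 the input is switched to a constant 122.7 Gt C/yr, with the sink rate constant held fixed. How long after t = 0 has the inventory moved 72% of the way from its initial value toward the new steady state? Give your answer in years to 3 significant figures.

τ = M₀/F₀ = 611.4/87.27 = 7.006 yr.
The remaining gap fraction is e^(−t/τ); 72% covered ⇒ e^(−t/τ) = 0.280.
t = −τ ln(0.280) = 7.006 × 1.273 = 8.918 yr.

8.92 yr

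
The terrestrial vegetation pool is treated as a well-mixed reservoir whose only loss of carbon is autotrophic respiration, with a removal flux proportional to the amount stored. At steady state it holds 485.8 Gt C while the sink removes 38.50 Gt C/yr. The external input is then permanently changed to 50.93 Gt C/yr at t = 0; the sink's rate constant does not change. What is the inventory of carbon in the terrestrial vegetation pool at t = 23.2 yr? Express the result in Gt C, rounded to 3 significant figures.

618 Gt C

The sink rate constant is k = F₀/M₀ = 38.50/485.8 = 0.07925 yr⁻¹.
Solving dM/dt = F₁ − kM with M(0) = M₀ gives M(t) = F₁/k + (M₀ − F₁/k)·e^(−kt).
F₁/k = 50.93/0.07925 = 642.64 Gt C; kt = 0.07925 × 23.2 = 1.839, e^(−kt) = 0.1590.
M(23.2) = 642.64 + (485.8 − 642.64) × 0.1590 = 642.64 − 24.94 = 617.70 Gt C.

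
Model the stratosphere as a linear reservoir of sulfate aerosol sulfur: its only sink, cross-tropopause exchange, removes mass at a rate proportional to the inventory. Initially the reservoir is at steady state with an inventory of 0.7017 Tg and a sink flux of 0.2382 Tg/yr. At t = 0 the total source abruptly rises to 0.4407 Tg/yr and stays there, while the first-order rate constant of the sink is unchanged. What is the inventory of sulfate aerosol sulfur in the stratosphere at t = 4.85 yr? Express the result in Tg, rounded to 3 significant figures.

1.18 Tg

Residence time τ = M₀/F₀ = 2.946 yr. The eventual steady state is M_∞ = M₀·(F₁/F₀) = 0.7017 × 0.4407/0.2382 = 1.2982 Tg.
The anomaly ΔM(t) = M(t) − M_∞ decays as ΔM₀·e^(−t/τ) with ΔM₀ = 0.7017 − 1.2982 = −0.5965 Tg.
At t = 4.85 yr, e^(−t/τ) = e^(−1.646) = 0.1927, so ΔM = −0.1150 Tg and M = 1.2982 − 0.1150 = 1.1833 Tg.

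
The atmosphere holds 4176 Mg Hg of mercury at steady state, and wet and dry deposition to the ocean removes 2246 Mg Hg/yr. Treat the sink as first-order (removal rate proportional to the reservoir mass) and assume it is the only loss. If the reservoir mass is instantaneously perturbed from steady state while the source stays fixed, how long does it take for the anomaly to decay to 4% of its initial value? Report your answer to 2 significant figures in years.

For a linear reservoir the anomaly decays as exp(−t/τ) with τ = M/F = 4176/2246 = 1.859 yr.
exp(−t/τ) = 0.04 ⇒ t = −τ ln(0.04) = 1.859 × 3.219 = 5.985 yr.

6.0 yr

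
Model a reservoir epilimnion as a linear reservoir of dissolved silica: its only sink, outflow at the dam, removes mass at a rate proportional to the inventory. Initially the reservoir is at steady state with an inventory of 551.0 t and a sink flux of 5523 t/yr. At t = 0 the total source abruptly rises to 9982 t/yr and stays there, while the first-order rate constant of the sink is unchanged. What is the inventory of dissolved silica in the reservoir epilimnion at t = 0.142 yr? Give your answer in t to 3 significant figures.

The sink rate constant is k = F₀/M₀ = 5523/551.0 = 10.02 yr⁻¹.
Solving dM/dt = F₁ − kM with M(0) = M₀ gives M(t) = F₁/k + (M₀ − F₁/k)·e^(−kt).
F₁/k = 9982/10.02 = 995.85 t; kt = 10.02 × 0.142 = 1.423, e^(−kt) = 0.2409.
M(0.142) = 995.85 + (551.0 − 995.85) × 0.2409 = 995.85 − 107.2 = 888.68 t.

889 t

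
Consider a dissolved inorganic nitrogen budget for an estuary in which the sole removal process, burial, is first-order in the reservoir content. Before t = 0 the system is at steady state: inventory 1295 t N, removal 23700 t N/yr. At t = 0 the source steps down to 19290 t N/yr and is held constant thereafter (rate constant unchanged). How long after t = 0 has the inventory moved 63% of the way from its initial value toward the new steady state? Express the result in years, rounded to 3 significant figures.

0.0543 yr

τ = M₀/F₀ = 1295/23700 = 0.05464 yr.
The remaining gap fraction is e^(−t/τ); 63% covered ⇒ e^(−t/τ) = 0.370.
t = −τ ln(0.370) = 0.05464 × 0.9943 = 0.05433 yr.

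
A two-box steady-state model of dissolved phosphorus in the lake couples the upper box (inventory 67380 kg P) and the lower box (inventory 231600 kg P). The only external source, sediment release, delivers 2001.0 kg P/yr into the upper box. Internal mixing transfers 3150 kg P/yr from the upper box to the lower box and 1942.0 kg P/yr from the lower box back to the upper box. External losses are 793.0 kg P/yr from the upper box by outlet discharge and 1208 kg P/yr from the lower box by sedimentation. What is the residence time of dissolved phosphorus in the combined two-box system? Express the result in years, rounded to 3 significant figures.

149 yr

Treat the two boxes together as one reservoir: the mixing fluxes between them are internal recycling, so τ = ΣM / Σ(external losses).
M_total = 67380 + 231600 = 298980 kg P.
ΣF_external_out = 793.0 + 1208 = 2001.0 kg P/yr.
τ = M_total / ΣF_ext = 298980 / 2001.0 = 149.4 yr.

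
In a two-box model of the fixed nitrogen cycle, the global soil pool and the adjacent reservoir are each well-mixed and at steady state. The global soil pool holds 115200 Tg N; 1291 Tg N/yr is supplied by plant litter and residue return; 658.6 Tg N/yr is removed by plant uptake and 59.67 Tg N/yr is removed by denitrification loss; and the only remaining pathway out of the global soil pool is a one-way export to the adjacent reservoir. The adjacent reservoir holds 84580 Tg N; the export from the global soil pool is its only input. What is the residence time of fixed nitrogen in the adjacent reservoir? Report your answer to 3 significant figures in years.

Balance the global soil pool: ΣF_in = 1291.0 Tg N/yr.
Export to the adjacent reservoir = ΣF_in − (658.6 + 59.67) = 572.73 Tg N/yr.
At steady state the output of the adjacent reservoir equals its input, 572.73 Tg N/yr.
τ = M / F = 84580 / 572.73 = 147.7 yr.

148 yr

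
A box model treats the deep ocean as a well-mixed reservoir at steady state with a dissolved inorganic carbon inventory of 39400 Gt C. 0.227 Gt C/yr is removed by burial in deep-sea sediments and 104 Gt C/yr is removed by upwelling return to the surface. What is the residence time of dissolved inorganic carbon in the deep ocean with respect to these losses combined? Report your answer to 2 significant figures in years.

380 yr

Total removal = 0.2270 + 104.0 = 104.23 Gt C/yr.
τ = M / ΣF_out = 39400 / 104.23 = 378.0 yr.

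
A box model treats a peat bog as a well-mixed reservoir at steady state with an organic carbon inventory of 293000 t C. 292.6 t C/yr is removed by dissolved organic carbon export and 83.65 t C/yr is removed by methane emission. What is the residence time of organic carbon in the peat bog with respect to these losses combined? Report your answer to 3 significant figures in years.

779 yr

Total removal = 292.6 + 83.65 = 376.25 t C/yr.
τ = M / ΣF_out = 293000 / 376.25 = 778.7 yr.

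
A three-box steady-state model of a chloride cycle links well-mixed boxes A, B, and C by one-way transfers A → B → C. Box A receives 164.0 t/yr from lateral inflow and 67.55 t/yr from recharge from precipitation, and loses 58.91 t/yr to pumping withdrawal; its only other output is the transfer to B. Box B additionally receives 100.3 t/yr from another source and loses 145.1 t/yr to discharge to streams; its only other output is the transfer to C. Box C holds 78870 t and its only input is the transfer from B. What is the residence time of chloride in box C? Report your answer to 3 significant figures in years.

Box A: F(A→B) = (164.0 + 67.55) − 58.91 = 172.64 t/yr.
Box B: F(B→C) = (172.64 + 100.3) − 145.1 = 127.84 t/yr.
Box C throughput = its input = 127.84 t/yr; τ = 78870 / 127.84 = 616.9 yr.

617 yr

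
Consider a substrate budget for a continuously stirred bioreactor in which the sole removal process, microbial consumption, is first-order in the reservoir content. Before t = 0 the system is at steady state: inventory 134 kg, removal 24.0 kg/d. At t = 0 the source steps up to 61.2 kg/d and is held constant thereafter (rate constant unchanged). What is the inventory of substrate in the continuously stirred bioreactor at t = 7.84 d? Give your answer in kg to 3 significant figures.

291 kg

τ = M₀/F₀ = 134/24.0 = 5.583 d; rate constant k = 1/τ.
New steady state M_∞ = F₁/k = F₁·τ = 61.2 × 5.583 = 341.70 kg.
M(t) = M_∞ + (M₀ − M_∞)·e^(−t/τ); t/τ = 7.84/5.583 = 1.404, so e^(−t/τ) = 0.2456.
M(t) = 341.70 − 207.7 × 0.2456 = 290.70 kg.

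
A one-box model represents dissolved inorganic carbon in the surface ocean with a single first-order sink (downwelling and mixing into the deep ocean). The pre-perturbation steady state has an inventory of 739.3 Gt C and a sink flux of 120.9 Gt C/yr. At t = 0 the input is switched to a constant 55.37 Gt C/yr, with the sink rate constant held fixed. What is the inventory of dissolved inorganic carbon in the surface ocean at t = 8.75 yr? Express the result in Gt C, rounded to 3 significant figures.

The sink rate constant is k = F₀/M₀ = 120.9/739.3 = 0.1635 yr⁻¹.
Solving dM/dt = F₁ − kM with M(0) = M₀ gives M(t) = F₁/k + (M₀ − F₁/k)·e^(−kt).
F₁/k = 55.37/0.1635 = 338.59 Gt C; kt = 0.1635 × 8.75 = 1.431, e^(−kt) = 0.2391.
M(8.75) = 338.59 + (739.3 − 338.59) × 0.2391 = 338.59 + 95.81 = 434.39 Gt C.

434 Gt C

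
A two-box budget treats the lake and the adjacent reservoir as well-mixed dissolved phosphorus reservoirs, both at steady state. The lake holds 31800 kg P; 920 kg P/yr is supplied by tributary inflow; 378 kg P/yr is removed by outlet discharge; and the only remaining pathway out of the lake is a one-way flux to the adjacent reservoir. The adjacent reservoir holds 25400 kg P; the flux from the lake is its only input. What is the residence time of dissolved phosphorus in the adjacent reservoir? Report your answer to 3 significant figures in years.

Balance the lake: ΣF_in = 920.00 kg P/yr.
Flux to the adjacent reservoir = ΣF_in − (378) = 542.00 kg P/yr.
At steady state the output of the adjacent reservoir equals its input, 542.00 kg P/yr.
τ = M / F = 25400 / 542.00 = 46.86 yr.

46.9 yr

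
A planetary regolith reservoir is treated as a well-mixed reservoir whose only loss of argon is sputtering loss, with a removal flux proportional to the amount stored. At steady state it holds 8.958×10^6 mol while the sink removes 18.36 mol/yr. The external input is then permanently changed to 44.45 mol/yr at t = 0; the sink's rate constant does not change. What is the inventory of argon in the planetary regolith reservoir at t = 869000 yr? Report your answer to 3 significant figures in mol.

τ = M₀/F₀ = 8.958×10^6/18.36 = 487900 yr; rate constant k = 1/τ.
New steady state M_∞ = F₁/k = F₁·τ = 44.45 × 487900 = 2.1688×10^7 mol.
M(t) = M_∞ + (M₀ − M_∞)·e^(−t/τ); t/τ = 869000/487900 = 1.781, so e^(−t/τ) = 0.1685.
M(t) = 2.1688×10^7 − 1.273×10^7 × 0.1685 = 1.9543×10^7 mol.

1.95×10^7 mol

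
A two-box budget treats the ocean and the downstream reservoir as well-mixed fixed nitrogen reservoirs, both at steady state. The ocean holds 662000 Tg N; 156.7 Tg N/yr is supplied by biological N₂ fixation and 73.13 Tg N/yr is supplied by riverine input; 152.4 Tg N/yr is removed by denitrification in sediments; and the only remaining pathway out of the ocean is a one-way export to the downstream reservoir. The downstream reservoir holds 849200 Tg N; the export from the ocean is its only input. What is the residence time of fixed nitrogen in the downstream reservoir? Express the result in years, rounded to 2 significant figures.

11000 yr

Balance the ocean: ΣF_in = 156.7 + 73.13 = 229.83 Tg N/yr.
Export to the downstream reservoir = ΣF_in − (152.4) = 77.430 Tg N/yr.
At steady state the output of the downstream reservoir equals its input, 77.430 Tg N/yr.
τ = M / F = 849200 / 77.430 = 10970 yr.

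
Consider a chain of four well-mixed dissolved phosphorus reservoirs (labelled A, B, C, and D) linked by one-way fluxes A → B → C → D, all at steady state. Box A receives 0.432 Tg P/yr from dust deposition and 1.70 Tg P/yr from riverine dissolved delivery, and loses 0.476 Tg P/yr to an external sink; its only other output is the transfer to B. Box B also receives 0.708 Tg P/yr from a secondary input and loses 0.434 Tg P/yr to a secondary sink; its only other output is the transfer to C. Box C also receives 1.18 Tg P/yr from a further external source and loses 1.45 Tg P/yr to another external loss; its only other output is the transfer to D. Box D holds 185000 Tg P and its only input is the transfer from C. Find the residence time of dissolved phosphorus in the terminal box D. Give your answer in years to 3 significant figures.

111000 yr

Box A: F(A→B) = (0.432 + 1.70) − 0.476 = 1.6560 Tg P/yr.
Box B: F(B→C) = (1.6560 + 0.708) − 0.434 = 1.9300 Tg P/yr.
Box C: F(C→D) = (1.9300 + 1.18) − 1.45 = 1.6600 Tg P/yr.
Box D throughput = its input = 1.6600 Tg P/yr; τ = 185000 / 1.6600 = 111400 yr.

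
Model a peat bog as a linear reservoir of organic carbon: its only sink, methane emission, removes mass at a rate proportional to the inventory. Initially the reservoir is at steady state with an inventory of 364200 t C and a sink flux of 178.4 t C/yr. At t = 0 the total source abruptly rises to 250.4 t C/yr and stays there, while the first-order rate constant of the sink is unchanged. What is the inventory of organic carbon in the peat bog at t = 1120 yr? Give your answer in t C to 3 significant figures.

426000 t C

The sink rate constant is k = F₀/M₀ = 178.4/364200 = 0.0004898 yr⁻¹.
Solving dM/dt = F₁ − kM with M(0) = M₀ gives M(t) = F₁/k + (M₀ − F₁/k)·e^(−kt).
F₁/k = 250.4/0.0004898 = 511190 t C; kt = 0.0004898 × 1120 = 0.5486, e^(−kt) = 0.5777.
M(1120) = 511190 + (364200 − 511190) × 0.5777 = 511190 − 84920 = 426270 t C.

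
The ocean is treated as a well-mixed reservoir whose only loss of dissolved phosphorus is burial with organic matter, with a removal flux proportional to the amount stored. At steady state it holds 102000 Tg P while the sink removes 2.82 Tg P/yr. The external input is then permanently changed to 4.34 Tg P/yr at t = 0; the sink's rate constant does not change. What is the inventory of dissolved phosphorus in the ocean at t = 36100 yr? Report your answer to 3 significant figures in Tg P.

The sink rate constant is k = F₀/M₀ = 2.82/102000 = 2.765×10^-5 yr⁻¹.
Solving dM/dt = F₁ − kM with M(0) = M₀ gives M(t) = F₁/k + (M₀ − F₁/k)·e^(−kt).
F₁/k = 4.34/2.765×10^-5 = 156980 Tg P; kt = 2.765×10^-5 × 36100 = 0.9981, e^(−kt) = 0.3686.
M(36100) = 156980 + (102000 − 156980) × 0.3686 = 156980 − 20260 = 136710 Tg P.

137000 Tg P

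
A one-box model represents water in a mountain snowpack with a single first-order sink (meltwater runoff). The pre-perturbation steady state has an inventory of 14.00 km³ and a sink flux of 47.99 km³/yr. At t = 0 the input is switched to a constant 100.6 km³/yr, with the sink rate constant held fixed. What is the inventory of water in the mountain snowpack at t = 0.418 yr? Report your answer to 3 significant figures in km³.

25.7 km³

The sink rate constant is k = F₀/M₀ = 47.99/14.00 = 3.428 yr⁻¹.
Solving dM/dt = F₁ − kM with M(0) = M₀ gives M(t) = F₁/k + (M₀ − F₁/k)·e^(−kt).
F₁/k = 100.6/3.428 = 29.348 km³; kt = 3.428 × 0.418 = 1.433, e^(−kt) = 0.2386.
M(0.418) = 29.348 + (14.00 − 29.348) × 0.2386 = 29.348 − 3.662 = 25.685 km³.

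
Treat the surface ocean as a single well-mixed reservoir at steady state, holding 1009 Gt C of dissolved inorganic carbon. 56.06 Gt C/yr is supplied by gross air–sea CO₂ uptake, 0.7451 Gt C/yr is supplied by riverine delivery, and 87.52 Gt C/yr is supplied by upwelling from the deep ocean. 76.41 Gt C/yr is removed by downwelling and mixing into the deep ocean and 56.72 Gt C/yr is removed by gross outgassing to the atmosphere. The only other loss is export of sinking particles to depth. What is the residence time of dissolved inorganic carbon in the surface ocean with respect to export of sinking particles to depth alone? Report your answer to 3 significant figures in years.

At steady state ΣF_in = ΣF_out.
ΣF_in = 56.06 + 0.7451 + 87.52 = 144.33 Gt C/yr.
Export of sinking particles to depth flux = ΣF_in − (76.41 + 56.72) = 144.33 − 133.1 = 11.20 Gt C/yr.
τ = M / F = 1009 / 11.20 = 90.13 yr.

90.1 yr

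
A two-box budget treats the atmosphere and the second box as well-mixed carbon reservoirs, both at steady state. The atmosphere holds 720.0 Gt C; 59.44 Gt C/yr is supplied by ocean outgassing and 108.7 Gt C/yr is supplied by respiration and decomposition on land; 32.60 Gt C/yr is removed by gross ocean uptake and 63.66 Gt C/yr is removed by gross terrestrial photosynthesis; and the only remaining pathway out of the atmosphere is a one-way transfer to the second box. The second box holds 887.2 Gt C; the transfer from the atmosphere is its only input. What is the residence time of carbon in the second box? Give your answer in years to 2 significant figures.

12 yr

Balance the atmosphere: ΣF_in = 59.44 + 108.7 = 168.14 Gt C/yr.
Transfer to the second box = ΣF_in − (32.60 + 63.66) = 71.880 Gt C/yr.
At steady state the output of the second box equals its input, 71.880 Gt C/yr.
τ = M / F = 887.2 / 71.880 = 12.34 yr.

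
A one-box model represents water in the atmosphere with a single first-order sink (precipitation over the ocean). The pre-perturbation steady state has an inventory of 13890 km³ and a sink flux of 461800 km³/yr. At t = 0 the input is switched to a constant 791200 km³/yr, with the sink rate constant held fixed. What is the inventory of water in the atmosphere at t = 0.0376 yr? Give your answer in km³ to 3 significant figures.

21000 km³

The sink rate constant is k = F₀/M₀ = 461800/13890 = 33.25 yr⁻¹.
Solving dM/dt = F₁ − kM with M(0) = M₀ gives M(t) = F₁/k + (M₀ − F₁/k)·e^(−kt).
F₁/k = 791200/33.25 = 23798 km³; kt = 33.25 × 0.0376 = 1.250, e^(−kt) = 0.2865.
M(0.0376) = 23798 + (13890 − 23798) × 0.2865 = 23798 − 2838 = 20959 km³.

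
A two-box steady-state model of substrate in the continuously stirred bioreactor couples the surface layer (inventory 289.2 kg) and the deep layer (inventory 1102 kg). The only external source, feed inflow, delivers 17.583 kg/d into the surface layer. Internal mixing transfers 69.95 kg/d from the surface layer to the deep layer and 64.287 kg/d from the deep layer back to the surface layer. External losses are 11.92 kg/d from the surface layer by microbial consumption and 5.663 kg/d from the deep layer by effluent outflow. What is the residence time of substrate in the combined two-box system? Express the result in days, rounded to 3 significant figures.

79.1 d

For the system as a whole, the A↔B exchange is internal and contributes nothing to the throughput; only the external sinks remove mass.
M_total = 289.2 + 1102 = 1391.2 kg.
ΣF_external_out = 11.92 + 5.663 = 17.583 kg/d.
τ = M_total / ΣF_ext = 1391.2 / 17.583 = 79.12 d.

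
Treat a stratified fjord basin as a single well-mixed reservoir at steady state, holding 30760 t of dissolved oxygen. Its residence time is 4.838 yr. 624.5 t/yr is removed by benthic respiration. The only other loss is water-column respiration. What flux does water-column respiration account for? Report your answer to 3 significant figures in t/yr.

5730 t/yr

Total removal F = M/τ = 30760 / 4.838 = 6358 t/yr.
Water-column respiration = F − (624.5) = 6358 − 624.5 = 5733 t/yr.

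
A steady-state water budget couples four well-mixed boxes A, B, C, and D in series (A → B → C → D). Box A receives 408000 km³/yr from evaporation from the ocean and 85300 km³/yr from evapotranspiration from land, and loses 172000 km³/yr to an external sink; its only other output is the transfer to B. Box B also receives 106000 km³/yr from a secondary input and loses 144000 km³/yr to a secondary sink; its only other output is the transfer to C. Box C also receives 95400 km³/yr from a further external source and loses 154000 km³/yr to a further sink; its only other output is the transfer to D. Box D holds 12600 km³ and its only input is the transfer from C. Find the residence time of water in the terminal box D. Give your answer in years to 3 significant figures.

Box A: F(A→B) = (408000 + 85300) − 172000 = 321300 km³/yr.
Box B: F(B→C) = (321300 + 106000) − 144000 = 283300 km³/yr.
Box C: F(C→D) = (283300 + 95400) − 154000 = 224700 km³/yr.
Box D throughput = its input = 224700 km³/yr; τ = 12600 / 224700 = 0.05607 yr.

0.0561 yr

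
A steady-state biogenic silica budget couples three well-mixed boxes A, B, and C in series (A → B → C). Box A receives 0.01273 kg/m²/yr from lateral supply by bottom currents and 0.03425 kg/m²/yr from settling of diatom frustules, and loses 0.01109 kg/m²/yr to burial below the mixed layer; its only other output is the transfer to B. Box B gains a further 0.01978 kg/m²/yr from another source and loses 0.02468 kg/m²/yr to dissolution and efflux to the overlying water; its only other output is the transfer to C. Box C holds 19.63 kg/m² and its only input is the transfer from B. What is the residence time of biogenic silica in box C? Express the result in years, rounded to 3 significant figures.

633 yr

Box A: F(A→B) = (0.01273 + 0.03425) − 0.01109 = 0.035890 kg/m²/yr.
Box B: F(B→C) = (0.035890 + 0.01978) − 0.02468 = 0.030990 kg/m²/yr.
Box C throughput = its input = 0.030990 kg/m²/yr; τ = 19.63 / 0.030990 = 633.4 yr.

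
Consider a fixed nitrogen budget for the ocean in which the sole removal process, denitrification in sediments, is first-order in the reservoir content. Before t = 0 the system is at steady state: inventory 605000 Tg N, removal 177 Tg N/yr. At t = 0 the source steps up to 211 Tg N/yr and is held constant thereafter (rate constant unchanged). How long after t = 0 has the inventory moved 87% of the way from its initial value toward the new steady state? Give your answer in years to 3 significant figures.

τ = M₀/F₀ = 605000/177 = 3418 yr.
The remaining gap fraction is e^(−t/τ); 87% covered ⇒ e^(−t/τ) = 0.130.
t = −τ ln(0.130) = 3418 × 2.040 = 6974 yr.

6970 yr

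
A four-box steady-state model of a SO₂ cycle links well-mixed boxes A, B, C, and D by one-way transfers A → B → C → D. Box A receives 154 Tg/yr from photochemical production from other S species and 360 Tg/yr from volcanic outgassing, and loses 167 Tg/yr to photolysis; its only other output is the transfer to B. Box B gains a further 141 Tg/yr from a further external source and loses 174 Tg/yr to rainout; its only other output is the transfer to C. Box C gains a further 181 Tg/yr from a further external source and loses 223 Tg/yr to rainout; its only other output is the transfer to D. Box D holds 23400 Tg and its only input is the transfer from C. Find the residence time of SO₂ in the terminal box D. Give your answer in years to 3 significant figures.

86.0 yr

Box A: F(A→B) = (154 + 360) − 167 = 347.00 Tg/yr.
Box B: F(B→C) = (347.00 + 141) − 174 = 314.00 Tg/yr.
Box C: F(C→D) = (314.00 + 181) − 223 = 272.00 Tg/yr.
Box D throughput = its input = 272.00 Tg/yr; τ = 23400 / 272.00 = 86.03 yr.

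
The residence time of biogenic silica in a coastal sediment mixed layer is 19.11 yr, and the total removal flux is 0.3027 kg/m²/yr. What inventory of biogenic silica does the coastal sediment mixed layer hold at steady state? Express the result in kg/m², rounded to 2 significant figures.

τ = M/F ⇒ M = τ × F = 19.11 × 0.3027 = 5.785 kg/m².

5.8 kg/m²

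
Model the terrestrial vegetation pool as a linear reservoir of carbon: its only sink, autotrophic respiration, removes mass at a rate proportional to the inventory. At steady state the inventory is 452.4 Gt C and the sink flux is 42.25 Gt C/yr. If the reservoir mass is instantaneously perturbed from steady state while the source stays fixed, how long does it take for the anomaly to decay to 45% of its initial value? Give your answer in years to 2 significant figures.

8.6 yr

For a linear reservoir the anomaly decays as exp(−t/τ) with τ = M/F = 452.4/42.25 = 10.71 yr.
exp(−t/τ) = 0.45 ⇒ t = −τ ln(0.45) = 10.71 × 0.7985 = 8.550 yr.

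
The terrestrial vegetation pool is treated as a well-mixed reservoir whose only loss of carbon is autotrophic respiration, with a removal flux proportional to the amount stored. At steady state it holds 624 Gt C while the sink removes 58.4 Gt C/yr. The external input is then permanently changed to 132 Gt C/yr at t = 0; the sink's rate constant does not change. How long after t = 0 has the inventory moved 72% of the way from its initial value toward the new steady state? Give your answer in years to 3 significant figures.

τ = M₀/F₀ = 624/58.4 = 10.68 yr.
The remaining gap fraction is e^(−t/τ); 72% covered ⇒ e^(−t/τ) = 0.280.
t = −τ ln(0.280) = 10.68 × 1.273 = 13.60 yr.

13.6 yr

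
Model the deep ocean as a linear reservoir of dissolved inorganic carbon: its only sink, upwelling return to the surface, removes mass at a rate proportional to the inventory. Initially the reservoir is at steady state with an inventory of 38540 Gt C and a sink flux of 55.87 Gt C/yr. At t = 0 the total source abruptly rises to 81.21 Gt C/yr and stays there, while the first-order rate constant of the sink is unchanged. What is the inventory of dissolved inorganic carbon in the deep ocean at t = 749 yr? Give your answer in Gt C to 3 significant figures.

Residence time τ = M₀/F₀ = 689.8 yr. The eventual steady state is M_∞ = M₀·(F₁/F₀) = 38540 × 81.21/55.87 = 56020 Gt C.
The anomaly ΔM(t) = M(t) − M_∞ decays as ΔM₀·e^(−t/τ) with ΔM₀ = 38540 − 56020 = −17480 Gt C.
At t = 749 yr, e^(−t/τ) = e^(−1.086) = 0.3376, so ΔM = −5902 Gt C and M = 56020 − 5902 = 50118 Gt C.

50100 Gt C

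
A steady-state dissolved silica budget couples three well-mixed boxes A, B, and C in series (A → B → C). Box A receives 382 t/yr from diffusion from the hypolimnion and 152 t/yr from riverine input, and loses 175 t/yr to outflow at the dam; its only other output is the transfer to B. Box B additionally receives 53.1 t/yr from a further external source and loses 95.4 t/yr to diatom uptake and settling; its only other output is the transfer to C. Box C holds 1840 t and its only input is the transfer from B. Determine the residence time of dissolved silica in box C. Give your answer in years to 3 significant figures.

5.81 yr

Box A: F(A→B) = (382 + 152) − 175 = 359.00 t/yr.
Box B: F(B→C) = (359.00 + 53.1) − 95.4 = 316.70 t/yr.
Box C throughput = its input = 316.70 t/yr; τ = 1840 / 316.70 = 5.810 yr.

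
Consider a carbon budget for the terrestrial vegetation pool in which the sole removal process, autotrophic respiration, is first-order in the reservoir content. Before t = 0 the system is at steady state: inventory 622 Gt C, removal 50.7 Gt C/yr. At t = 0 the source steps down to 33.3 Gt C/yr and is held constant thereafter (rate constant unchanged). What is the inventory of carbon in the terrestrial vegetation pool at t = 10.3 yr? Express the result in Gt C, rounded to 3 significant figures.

τ = M₀/F₀ = 622/50.7 = 12.27 yr; rate constant k = 1/τ.
New steady state M_∞ = F₁/k = F₁·τ = 33.3 × 12.27 = 408.53 Gt C.
M(t) = M_∞ + (M₀ − M_∞)·e^(−t/τ); t/τ = 10.3/12.27 = 0.8396, so e^(−t/τ) = 0.4319.
M(t) = 408.53 + 213.5 × 0.4319 = 500.73 Gt C.

501 Gt C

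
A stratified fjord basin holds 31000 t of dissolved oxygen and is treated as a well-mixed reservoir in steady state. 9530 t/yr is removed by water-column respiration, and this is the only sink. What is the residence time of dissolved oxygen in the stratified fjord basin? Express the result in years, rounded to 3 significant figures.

3.25 yr

τ = M / F = 31000 / 9530 = 3.253 yr.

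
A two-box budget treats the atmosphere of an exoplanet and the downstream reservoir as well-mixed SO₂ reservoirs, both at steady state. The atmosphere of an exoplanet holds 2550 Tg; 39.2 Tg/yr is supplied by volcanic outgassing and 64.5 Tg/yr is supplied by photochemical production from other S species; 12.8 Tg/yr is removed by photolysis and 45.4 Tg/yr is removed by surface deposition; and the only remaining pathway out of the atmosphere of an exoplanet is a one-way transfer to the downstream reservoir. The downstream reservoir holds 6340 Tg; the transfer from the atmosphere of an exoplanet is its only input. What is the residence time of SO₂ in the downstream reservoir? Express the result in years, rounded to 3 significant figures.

Balance the atmosphere of an exoplanet: ΣF_in = 39.2 + 64.5 = 103.70 Tg/yr.
Transfer to the downstream reservoir = ΣF_in − (12.8 + 45.4) = 45.500 Tg/yr.
At steady state the output of the downstream reservoir equals its input, 45.500 Tg/yr.
τ = M / F = 6340 / 45.500 = 139.3 yr.

139 yr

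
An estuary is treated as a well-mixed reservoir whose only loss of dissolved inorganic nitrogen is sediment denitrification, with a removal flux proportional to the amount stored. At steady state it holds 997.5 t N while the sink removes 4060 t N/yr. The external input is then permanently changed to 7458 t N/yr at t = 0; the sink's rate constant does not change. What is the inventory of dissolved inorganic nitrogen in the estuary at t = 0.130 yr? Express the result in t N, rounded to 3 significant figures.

The sink rate constant is k = F₀/M₀ = 4060/997.5 = 4.070 yr⁻¹.
Solving dM/dt = F₁ − kM with M(0) = M₀ gives M(t) = F₁/k + (M₀ − F₁/k)·e^(−kt).
F₁/k = 7458/4.070 = 1832.4 t N; kt = 4.070 × 0.130 = 0.5291, e^(−kt) = 0.5891.
M(0.130) = 1832.4 + (997.5 − 1832.4) × 0.5891 = 1832.4 − 491.8 = 1340.5 t N.

1340 t N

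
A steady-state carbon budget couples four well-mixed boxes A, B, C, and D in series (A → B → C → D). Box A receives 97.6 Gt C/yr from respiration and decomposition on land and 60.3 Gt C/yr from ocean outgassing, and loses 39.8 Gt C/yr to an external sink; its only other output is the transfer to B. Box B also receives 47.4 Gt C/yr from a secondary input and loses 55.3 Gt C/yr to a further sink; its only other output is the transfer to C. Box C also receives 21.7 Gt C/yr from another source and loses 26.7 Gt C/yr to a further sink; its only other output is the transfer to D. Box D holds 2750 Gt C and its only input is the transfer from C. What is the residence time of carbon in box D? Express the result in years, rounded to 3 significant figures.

26.1 yr

Box A: F(A→B) = (97.6 + 60.3) − 39.8 = 118.10 Gt C/yr.
Box B: F(B→C) = (118.10 + 47.4) − 55.3 = 110.20 Gt C/yr.
Box C: F(C→D) = (110.20 + 21.7) − 26.7 = 105.20 Gt C/yr.
Box D throughput = its input = 105.20 Gt C/yr; τ = 2750 / 105.20 = 26.14 yr.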